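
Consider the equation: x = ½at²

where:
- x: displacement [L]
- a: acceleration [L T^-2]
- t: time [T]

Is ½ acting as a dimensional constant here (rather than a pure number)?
No

x has dimensions [L] and at² already has dimensions [L], so the equation balances without ½ contributing any dimensions. ½ is a pure (dimensionless) number; changing or removing it would not affect dimensional consistency.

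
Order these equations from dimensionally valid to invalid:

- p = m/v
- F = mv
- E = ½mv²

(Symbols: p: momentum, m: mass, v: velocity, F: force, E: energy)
Dimensionally correct: E = ½mv²
Dimensionally incorrect: p = m/v, F = mv
Ordered (correct first, then incorrect): E = ½mv², p = m/v, F = mv

- p = m/v: LHS [L M T^-1], RHS [L^-1 M T] → incorrect ✗
- F = mv: LHS [L M T^-2], RHS [L M T^-1] → incorrect ✗
- E = ½mv²: LHS [L^2 M T^-2], RHS [L^2 M T^-2] → correct ✓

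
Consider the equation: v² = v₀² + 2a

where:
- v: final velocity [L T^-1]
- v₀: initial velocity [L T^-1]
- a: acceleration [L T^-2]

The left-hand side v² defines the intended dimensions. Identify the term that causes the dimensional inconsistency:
The term 2a

Checking each RHS term against the LHS:
- v₀²: [L^2 T^-2] — matches v² [L^2 T^-2] ✓
- 2a: [L T^-2] — does NOT match v² [L^2 T^-2] ✗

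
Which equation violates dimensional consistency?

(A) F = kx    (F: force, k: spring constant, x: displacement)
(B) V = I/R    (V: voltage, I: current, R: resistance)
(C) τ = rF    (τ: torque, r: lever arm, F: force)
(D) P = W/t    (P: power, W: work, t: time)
(B) V = I/R

The equation (B) V = I/R is dimensionally incorrect.

LHS (V): [I^-1 L^2 M T^-3]
RHS (I/R): [I^3 L^-2 M^-1 T^3] ✗

The dimensions do not match. The other three equations balance.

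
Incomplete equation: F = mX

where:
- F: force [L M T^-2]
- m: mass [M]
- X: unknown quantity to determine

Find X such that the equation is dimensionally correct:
X = a (acceleration), dimensions [L T^-2]

F has dimensions [L M T^-2]; the rest of the RHS (m) has dimensions [M].
So X must have dimensions [L T^-2] — X = a (acceleration).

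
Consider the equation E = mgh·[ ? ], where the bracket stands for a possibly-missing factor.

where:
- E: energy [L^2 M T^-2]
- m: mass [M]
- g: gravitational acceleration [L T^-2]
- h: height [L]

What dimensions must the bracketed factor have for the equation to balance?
Nothing is missing — the bracketed factor must be dimensionless.

E has dimensions [L^2 M T^-2] and mgh already has dimensions [L^2 M T^-2], so E = mgh is dimensionally complete.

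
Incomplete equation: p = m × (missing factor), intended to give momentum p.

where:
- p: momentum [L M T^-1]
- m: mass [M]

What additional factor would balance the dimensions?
v (velocity), dimensions [L T^-1]

p has dimensions [L M T^-1] and m has dimensions [M].
The missing factor must have dimensions [L M T^-1] / [M] = [L T^-1], i.e. velocity (v).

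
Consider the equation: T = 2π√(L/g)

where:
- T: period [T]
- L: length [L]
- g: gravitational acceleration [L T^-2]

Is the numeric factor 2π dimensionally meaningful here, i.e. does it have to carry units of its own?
No

T has dimensions [T] and √(L/g) already has dimensions [T], so the equation balances without 2π contributing any dimensions. 2π is a pure (dimensionless) number; changing or removing it would not affect dimensional consistency.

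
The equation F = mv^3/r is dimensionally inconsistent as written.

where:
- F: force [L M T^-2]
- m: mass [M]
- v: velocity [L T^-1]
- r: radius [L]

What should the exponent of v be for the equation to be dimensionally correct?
The exponent of v should be 2: F = mv^2/r

The LHS F has dimensions [L M T^-2]; v has dimensions [L T^-1].
As written, the RHS mv^3/r (exponent 3 on v) has dimensions [L^2 M T^-3], which does not match.
With exponent 2, the RHS mv^2/r has dimensions [L M T^-2], matching the LHS.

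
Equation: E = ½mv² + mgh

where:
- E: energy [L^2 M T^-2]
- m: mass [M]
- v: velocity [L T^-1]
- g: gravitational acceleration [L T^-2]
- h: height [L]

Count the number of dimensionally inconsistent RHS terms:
0

LHS E: [L^2 M T^-2]
- ½mv²: [L^2 M T^-2] ✓
- mgh: [L^2 M T^-2] ✓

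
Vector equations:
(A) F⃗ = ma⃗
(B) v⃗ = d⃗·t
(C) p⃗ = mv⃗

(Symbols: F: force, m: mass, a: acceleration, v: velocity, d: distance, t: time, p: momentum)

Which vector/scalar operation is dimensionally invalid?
(B) v⃗ = d⃗·t

(A) F⃗ = ma⃗: LHS [L M T^-2], RHS [L M T^-2] ✓ — Force and acceleration are vectors, mass is a scalar
(B) v⃗ = d⃗·t: LHS [L T^-1], RHS [L T] ✗ — velocity is displacement per time; should be d⃗/t
(C) p⃗ = mv⃗: LHS [L M T^-1], RHS [L M T^-1] ✓ — mass (scalar) times velocity (vector)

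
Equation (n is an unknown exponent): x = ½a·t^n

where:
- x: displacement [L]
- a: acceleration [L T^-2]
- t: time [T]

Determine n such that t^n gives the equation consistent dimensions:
n = 2

x has dimensions [L]; t has dimensions [T].
The rest of the RHS has dimensions [L T^-2], so t^n must supply [T^2].
With n = 2: ½a·t^2 has dimensions [L], matching the LHS ✓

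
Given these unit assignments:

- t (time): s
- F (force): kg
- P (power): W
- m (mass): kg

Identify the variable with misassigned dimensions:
F

The variable F (force) should have units N, not kg.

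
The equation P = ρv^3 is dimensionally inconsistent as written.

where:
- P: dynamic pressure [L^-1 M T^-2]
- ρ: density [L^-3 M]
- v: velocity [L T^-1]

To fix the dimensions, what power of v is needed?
The exponent of v should be 2: P = ρv^2

The LHS P has dimensions [L^-1 M T^-2]; v has dimensions [L T^-1].
As written, the RHS ρv^3 (exponent 3 on v) has dimensions [M T^-3], which does not match.
With exponent 2, the RHS ρv^2 has dimensions [L^-1 M T^-2], matching the LHS.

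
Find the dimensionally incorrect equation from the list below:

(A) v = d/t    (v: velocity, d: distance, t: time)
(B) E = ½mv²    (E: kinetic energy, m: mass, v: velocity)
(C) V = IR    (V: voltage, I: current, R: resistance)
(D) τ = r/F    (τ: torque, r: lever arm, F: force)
(D) τ = r/F

The equation (D) τ = r/F is dimensionally incorrect.

LHS (τ): [L^2 M T^-2]
RHS (r/F): [M^-1 T^2] ✗

The dimensions do not match. The other three equations balance.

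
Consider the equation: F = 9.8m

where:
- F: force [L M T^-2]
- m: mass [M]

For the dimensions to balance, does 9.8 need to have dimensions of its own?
Yes

F has dimensions [L M T^-2], while m alone has dimensions [M]. For the equation to balance, the factor 9.8 must carry dimensions [L T^-2] — it is a dimensional constant (a numerical value of a physical quantity with its units suppressed), not a pure number.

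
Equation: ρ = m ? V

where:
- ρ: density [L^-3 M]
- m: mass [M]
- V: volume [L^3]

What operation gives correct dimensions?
division (÷): ρ = m ÷ V

ρ [L^-3 M]; m [M]; V [L^3].
m × V → [L^3 M] ✗
m ÷ V → [L^-3 M] ✓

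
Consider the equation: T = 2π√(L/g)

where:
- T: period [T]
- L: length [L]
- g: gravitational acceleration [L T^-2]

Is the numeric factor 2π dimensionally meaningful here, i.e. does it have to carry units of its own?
No

T has dimensions [T] and √(L/g) already has dimensions [T], so the equation balances without 2π contributing any dimensions. 2π is a pure (dimensionless) number; changing or removing it would not affect dimensional consistency.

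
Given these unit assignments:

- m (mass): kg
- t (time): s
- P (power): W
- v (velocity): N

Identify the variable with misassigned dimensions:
v

The variable v (velocity) should have units m/s, not N.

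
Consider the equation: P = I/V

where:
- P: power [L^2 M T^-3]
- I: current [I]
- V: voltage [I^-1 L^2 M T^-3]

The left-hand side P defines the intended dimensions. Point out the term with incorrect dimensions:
The right-hand side term I/V

P has dimensions [L^2 M T^-3], but I/V has dimensions [I^2 L^-2 M^-1 T^3], so the term I/V is dimensionally wrong for P.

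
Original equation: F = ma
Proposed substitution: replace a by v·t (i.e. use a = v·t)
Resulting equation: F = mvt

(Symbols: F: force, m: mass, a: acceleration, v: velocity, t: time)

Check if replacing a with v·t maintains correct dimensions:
No

[a] = [L T^-2] and [v·t] = [L]. These differ, so the substitution replaces a quantity by one of different dimensions and the result F = mvt has LHS [L M T^-2] vs RHS [L M] — inconsistent.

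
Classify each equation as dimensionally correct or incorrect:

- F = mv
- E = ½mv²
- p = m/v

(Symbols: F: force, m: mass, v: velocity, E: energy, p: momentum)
Dimensionally correct: E = ½mv²
Dimensionally incorrect: F = mv, p = m/v
Ordered (correct first, then incorrect): E = ½mv², F = mv, p = m/v

- F = mv: LHS [L M T^-2], RHS [L M T^-1] → incorrect ✗
- E = ½mv²: LHS [L^2 M T^-2], RHS [L^2 M T^-2] → correct ✓
- p = m/v: LHS [L M T^-1], RHS [L^-1 M T] → incorrect ✗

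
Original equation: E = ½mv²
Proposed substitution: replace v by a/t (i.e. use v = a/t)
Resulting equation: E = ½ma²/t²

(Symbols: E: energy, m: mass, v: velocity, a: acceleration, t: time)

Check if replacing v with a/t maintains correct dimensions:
No

[v] = [L T^-1] and [a/t] = [L T^-3]. These differ, so the substitution replaces a quantity by one of different dimensions and the result E = ½ma²/t² has LHS [L^2 M T^-2] vs RHS [L^2 M T^-6] — inconsistent.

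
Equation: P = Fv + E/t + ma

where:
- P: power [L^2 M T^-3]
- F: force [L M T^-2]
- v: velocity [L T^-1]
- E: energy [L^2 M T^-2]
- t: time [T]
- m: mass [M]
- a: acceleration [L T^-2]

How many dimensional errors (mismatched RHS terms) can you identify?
1

LHS P: [L^2 M T^-3]
- Fv: [L^2 M T^-3] ✓
- E/t: [L^2 M T^-3] ✓
- ma: [L M T^-2] ✗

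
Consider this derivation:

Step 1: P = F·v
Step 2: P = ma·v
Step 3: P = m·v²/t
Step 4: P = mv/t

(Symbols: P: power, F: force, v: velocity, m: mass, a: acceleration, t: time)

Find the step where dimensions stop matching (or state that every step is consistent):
Step 4

Step 1: P = F·v → LHS [L^2 M T^-3], RHS [L^2 M T^-3] ✓
Step 2: P = ma·v → LHS [L^2 M T^-3], RHS [L^2 M T^-3] ✓
Step 3: P = m·v²/t → LHS [L^2 M T^-3], RHS [L^2 M T^-3] ✓
Step 4: P = mv/t → LHS [L^2 M T^-3], RHS [L M T^-2] ✗

The first dimensional inconsistency appears in step 4: P = mv/t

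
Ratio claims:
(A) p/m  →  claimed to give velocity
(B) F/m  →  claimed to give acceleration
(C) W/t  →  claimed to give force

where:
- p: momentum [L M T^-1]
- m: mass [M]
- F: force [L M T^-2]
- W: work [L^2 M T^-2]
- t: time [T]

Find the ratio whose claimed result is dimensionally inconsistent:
(C) W/t does not give force

(A) p/m: [L T^-1] = velocity [L T^-1] ✓
(B) F/m: [L T^-2] = acceleration [L T^-2] ✓
(C) W/t: [L^2 M T^-3] ≠ force [L M T^-2] ✗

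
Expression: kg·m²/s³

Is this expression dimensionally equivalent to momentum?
No

The expression kg·m²/s³ has dimensions [L^2 M T^-3], but momentum has dimensions [L M T^-1].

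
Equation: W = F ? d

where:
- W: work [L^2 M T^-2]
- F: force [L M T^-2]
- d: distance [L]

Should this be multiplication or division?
multiplication (×): W = F × d

W [L^2 M T^-2]; F [L M T^-2]; d [L].
F × d → [L^2 M T^-2] ✓
F ÷ d → [M T^-2] ✗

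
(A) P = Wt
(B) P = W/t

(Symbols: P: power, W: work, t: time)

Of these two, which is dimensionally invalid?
(A)

(A) P = Wt: LHS [L^2 M T^-3], RHS [L^2 M T^-1] ✗
(B) P = W/t: LHS [L^2 M T^-3], RHS [L^2 M T^-3] ✓

Expression (A) P = Wt is dimensionally incorrect.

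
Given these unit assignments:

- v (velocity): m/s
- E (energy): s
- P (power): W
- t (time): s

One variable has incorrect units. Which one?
E

The variable E (energy) should have units J, not s.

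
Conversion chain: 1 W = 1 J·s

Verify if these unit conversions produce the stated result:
The chain is incorrect (it contains an error).

Incorrect: Watt is J/s, not J·s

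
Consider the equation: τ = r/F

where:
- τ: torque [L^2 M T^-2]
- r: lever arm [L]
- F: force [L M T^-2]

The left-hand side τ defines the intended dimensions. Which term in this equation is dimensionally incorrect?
The right-hand side term r/F

τ has dimensions [L^2 M T^-2], but r/F has dimensions [M^-1 T^2], so the term r/F is dimensionally wrong for τ.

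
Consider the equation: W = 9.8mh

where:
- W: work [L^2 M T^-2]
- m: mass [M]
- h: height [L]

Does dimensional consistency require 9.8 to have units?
Yes

W has dimensions [L^2 M T^-2], while mh alone has dimensions [L M]. For the equation to balance, the factor 9.8 must carry dimensions [L T^-2] — it is a dimensional constant (a numerical value of a physical quantity with its units suppressed), not a pure number.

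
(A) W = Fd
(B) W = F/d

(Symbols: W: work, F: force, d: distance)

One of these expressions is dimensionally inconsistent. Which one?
(B)

(A) W = Fd: LHS [L^2 M T^-2], RHS [L^2 M T^-2] ✓
(B) W = F/d: LHS [L^2 M T^-2], RHS [M T^-2] ✗

Expression (B) W = F/d is dimensionally incorrect.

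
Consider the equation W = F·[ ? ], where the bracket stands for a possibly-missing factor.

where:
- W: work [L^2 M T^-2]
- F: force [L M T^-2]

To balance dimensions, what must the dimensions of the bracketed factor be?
[L] — length (e.g. a distance d)

W has dimensions [L^2 M T^-2]; F has dimensions [L M T^-2].
The bracketed factor must supply [L^2 M T^-2] / [L M T^-2] = [L].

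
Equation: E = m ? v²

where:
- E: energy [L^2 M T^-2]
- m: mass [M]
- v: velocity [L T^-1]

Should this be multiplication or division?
multiplication (×): E = m × v²

E [L^2 M T^-2]; m [M]; v² [L^2 T^-2].
m × v² → [L^2 M T^-2] ✓
m ÷ v² → [L^-2 M T^2] ✗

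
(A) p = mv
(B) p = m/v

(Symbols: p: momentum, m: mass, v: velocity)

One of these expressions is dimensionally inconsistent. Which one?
(B)

(A) p = mv: LHS [L M T^-1], RHS [L M T^-1] ✓
(B) p = m/v: LHS [L M T^-1], RHS [L^-1 M T] ✗

Expression (B) p = m/v is dimensionally incorrect.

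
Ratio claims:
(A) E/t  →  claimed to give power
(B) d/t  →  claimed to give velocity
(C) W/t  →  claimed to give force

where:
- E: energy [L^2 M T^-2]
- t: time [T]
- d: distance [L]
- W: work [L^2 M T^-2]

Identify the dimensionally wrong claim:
(C) W/t does not give force

(A) E/t: [L^2 M T^-3] = power [L^2 M T^-3] ✓
(B) d/t: [L T^-1] = velocity [L T^-1] ✓
(C) W/t: [L^2 M T^-3] ≠ force [L M T^-2] ✗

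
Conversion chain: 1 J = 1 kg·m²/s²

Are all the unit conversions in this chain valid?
The chain is correct (no errors).

Correct: Joule is defined as kg·m²/s²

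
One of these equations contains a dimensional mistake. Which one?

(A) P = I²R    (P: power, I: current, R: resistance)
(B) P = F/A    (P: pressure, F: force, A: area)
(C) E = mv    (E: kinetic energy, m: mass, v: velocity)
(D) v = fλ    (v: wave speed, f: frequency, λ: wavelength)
(C) E = mv

The equation (C) E = mv is dimensionally incorrect.

LHS (E): [L^2 M T^-2]
RHS (mv): [L M T^-1] ✗

The dimensions do not match. The other three equations balance.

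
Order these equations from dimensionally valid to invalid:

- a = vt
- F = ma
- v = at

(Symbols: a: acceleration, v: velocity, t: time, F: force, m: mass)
Dimensionally correct: F = ma, v = at
Dimensionally incorrect: a = vt
Ordered (correct first, then incorrect): F = ma, v = at, a = vt

- a = vt: LHS [L T^-2], RHS [L] → incorrect ✗
- F = ma: LHS [L M T^-2], RHS [L M T^-2] → correct ✓
- v = at: LHS [L T^-1], RHS [L T^-1] → correct ✓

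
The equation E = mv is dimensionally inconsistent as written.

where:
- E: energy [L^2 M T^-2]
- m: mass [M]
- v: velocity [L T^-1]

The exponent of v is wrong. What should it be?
The exponent of v should be 2: E = mv^2

The LHS E has dimensions [L^2 M T^-2]; v has dimensions [L T^-1].
As written, the RHS mv (exponent 1 on v) has dimensions [L M T^-1], which does not match.
With exponent 2, the RHS mv^2 has dimensions [L^2 M T^-2], matching the LHS.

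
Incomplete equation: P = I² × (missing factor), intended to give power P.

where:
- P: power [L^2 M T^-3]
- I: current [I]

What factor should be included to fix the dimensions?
R (resistance), dimensions [I^-2 L^2 M T^-3]

P has dimensions [L^2 M T^-3] and I² has dimensions [I^2].
The missing factor must have dimensions [L^2 M T^-3] / [I^2] = [I^-2 L^2 M T^-3], i.e. resistance (R).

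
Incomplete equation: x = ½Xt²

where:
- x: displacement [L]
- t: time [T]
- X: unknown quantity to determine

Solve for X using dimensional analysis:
X = a (acceleration), dimensions [L T^-2]

x has dimensions [L]; the rest of the RHS (½ t²) has dimensions [T^2].
So X must have dimensions [L T^-2] — X = a (acceleration).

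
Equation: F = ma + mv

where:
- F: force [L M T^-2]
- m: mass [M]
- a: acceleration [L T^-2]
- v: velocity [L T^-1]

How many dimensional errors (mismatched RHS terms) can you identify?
1

LHS F: [L M T^-2]
- ma: [L M T^-2] ✓
- mv: [L M T^-1] ✗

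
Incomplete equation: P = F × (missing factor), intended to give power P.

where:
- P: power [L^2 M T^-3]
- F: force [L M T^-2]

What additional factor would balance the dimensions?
v (velocity), dimensions [L T^-1]

P has dimensions [L^2 M T^-3] and F has dimensions [L M T^-2].
The missing factor must have dimensions [L^2 M T^-3] / [L M T^-2] = [L T^-1], i.e. velocity (v).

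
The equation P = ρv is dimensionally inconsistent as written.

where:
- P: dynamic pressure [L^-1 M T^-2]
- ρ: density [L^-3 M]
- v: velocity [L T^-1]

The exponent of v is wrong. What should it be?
The exponent of v should be 2: P = ρv^2

The LHS P has dimensions [L^-1 M T^-2]; v has dimensions [L T^-1].
As written, the RHS ρv (exponent 1 on v) has dimensions [L^-2 M T^-1], which does not match.
With exponent 2, the RHS ρv^2 has dimensions [L^-1 M T^-2], matching the LHS.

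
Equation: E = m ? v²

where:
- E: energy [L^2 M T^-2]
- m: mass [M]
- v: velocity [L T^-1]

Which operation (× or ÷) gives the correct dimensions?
multiplication (×): E = m × v²

E [L^2 M T^-2]; m [M]; v² [L^2 T^-2].
m × v² → [L^2 M T^-2] ✓
m ÷ v² → [L^-2 M T^2] ✗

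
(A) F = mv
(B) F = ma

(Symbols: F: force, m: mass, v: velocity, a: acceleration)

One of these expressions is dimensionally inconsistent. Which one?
(A)

(A) F = mv: LHS [L M T^-2], RHS [L M T^-1] ✗
(B) F = ma: LHS [L M T^-2], RHS [L M T^-2] ✓

Expression (A) F = mv is dimensionally incorrect.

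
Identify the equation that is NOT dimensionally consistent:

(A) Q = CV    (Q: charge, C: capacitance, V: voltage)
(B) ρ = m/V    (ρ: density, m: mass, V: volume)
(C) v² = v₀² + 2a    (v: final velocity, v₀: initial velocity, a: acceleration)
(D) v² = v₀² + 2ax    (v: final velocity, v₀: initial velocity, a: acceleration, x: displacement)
(C) v² = v₀² + 2a

The equation (C) v² = v₀² + 2a is dimensionally incorrect.

LHS (v²): [L^2 T^-2]
RHS terms:
  - v₀²: [L^2 T^-2] ✓
  - 2a: [L T^-2] ✗ (does not match LHS)

The dimensions do not match. The other three equations balance.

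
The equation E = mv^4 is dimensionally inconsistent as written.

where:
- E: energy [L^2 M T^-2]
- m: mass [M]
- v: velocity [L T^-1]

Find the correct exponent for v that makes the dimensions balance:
The exponent of v should be 2: E = mv^2

The LHS E has dimensions [L^2 M T^-2]; v has dimensions [L T^-1].
As written, the RHS mv^4 (exponent 4 on v) has dimensions [L^4 M T^-4], which does not match.
With exponent 2, the RHS mv^2 has dimensions [L^2 M T^-2], matching the LHS.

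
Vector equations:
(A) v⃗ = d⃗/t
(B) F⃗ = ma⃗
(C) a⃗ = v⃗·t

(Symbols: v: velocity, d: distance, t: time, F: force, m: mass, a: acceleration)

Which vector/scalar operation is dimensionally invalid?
(C) a⃗ = v⃗·t

(A) v⃗ = d⃗/t: LHS [L T^-1], RHS [L T^-1] ✓ — displacement (vector) divided by time (scalar)
(B) F⃗ = ma⃗: LHS [L M T^-2], RHS [L M T^-2] ✓ — Force and acceleration are vectors, mass is a scalar
(C) a⃗ = v⃗·t: LHS [L T^-2], RHS [L] ✗ — acceleration is velocity per time; should be v⃗/t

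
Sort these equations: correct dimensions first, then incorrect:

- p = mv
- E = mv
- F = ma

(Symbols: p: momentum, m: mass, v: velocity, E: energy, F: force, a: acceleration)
Dimensionally correct: p = mv, F = ma
Dimensionally incorrect: E = mv
Ordered (correct first, then incorrect): p = mv, F = ma, E = mv

- p = mv: LHS [L M T^-1], RHS [L M T^-1] → correct ✓
- E = mv: LHS [L^2 M T^-2], RHS [L M T^-1] → incorrect ✗
- F = ma: LHS [L M T^-2], RHS [L M T^-2] → correct ✓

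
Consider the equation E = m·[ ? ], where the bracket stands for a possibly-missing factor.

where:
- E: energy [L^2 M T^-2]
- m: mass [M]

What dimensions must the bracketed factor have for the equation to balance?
[L^2 T^-2] — velocity squared (e.g. v²)

E has dimensions [L^2 M T^-2]; m has dimensions [M].
The bracketed factor must supply [L^2 M T^-2] / [M] = [L^2 T^-2].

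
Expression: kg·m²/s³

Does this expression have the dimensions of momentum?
No

The expression kg·m²/s³ has dimensions [L^2 M T^-3], but momentum has dimensions [L M T^-1].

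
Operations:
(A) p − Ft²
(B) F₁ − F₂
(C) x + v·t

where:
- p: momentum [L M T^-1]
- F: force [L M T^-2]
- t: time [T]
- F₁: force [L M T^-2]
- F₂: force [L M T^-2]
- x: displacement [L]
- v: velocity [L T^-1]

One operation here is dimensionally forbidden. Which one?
(A) p − Ft²

(A) p − Ft²: p [L M T^-1] and Ft² [L M] — different dimensions cannot be added/subtracted ✗
(B) F₁ − F₂: F₁ [L M T^-2] and F₂ [L M T^-2] — same dimensions ✓
(C) x + v·t: x [L] and v·t [L] — same dimensions ✓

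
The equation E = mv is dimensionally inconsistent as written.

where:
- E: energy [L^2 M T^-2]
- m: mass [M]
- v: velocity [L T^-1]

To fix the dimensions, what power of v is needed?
The exponent of v should be 2: E = mv^2

The LHS E has dimensions [L^2 M T^-2]; v has dimensions [L T^-1].
As written, the RHS mv (exponent 1 on v) has dimensions [L M T^-1], which does not match.
With exponent 2, the RHS mv^2 has dimensions [L^2 M T^-2], matching the LHS.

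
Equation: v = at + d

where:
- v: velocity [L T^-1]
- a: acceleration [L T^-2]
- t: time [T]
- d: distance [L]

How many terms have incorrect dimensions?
1

LHS v: [L T^-1]
- at: [L T^-1] ✓
- d: [L] ✗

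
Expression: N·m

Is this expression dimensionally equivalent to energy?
Yes

The expression N·m has dimensions [L^2 M T^-2], which is exactly energy [L^2 M T^-2].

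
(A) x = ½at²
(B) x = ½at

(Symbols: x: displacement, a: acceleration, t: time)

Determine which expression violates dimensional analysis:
(B)

(A) x = ½at²: LHS [L], RHS [L] ✓
(B) x = ½at: LHS [L], RHS [L T^-1] ✗

Expression (B) x = ½at is dimensionally incorrect.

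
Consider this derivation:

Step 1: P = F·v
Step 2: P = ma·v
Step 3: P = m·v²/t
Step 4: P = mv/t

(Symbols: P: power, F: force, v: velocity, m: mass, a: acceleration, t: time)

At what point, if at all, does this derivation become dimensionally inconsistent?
Step 4

Step 1: P = F·v → LHS [L^2 M T^-3], RHS [L^2 M T^-3] ✓
Step 2: P = ma·v → LHS [L^2 M T^-3], RHS [L^2 M T^-3] ✓
Step 3: P = m·v²/t → LHS [L^2 M T^-3], RHS [L^2 M T^-3] ✓
Step 4: P = mv/t → LHS [L^2 M T^-3], RHS [L M T^-2] ✗

The first dimensional inconsistency appears in step 4: P = mv/t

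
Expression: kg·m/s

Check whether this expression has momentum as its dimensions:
Yes

The expression kg·m/s has dimensions [L M T^-1], which is exactly momentum [L M T^-1].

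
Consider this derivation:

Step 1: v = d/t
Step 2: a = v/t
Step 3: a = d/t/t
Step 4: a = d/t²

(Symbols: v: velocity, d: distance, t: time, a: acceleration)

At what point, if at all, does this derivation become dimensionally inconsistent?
No step introduces an error — all steps are dimensionally consistent.

Step 1: v = d/t → LHS [L T^-1], RHS [L T^-1] ✓
Step 2: a = v/t → LHS [L T^-2], RHS [L T^-2] ✓
Step 3: a = d/t/t → LHS [L T^-2], RHS [L T^-2] ✓
Step 4: a = d/t² → LHS [L T^-2], RHS [L T^-2] ✓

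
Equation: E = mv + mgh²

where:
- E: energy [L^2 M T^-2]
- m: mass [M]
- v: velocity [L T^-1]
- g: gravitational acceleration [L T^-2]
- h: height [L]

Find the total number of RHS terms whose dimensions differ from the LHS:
2

LHS E: [L^2 M T^-2]
- mv: [L M T^-1] ✗
- mgh²: [L^3 M T^-2] ✗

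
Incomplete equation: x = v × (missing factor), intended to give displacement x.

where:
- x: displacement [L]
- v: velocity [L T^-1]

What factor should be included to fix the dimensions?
t (time), dimensions [T]

x has dimensions [L] and v has dimensions [L T^-1].
The missing factor must have dimensions [L] / [L T^-1] = [T], i.e. time (t).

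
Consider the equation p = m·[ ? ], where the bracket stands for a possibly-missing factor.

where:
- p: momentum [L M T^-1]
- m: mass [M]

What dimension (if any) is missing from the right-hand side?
[L T^-1] — velocity (e.g. v)

p has dimensions [L M T^-1]; m has dimensions [M].
The bracketed factor must supply [L M T^-1] / [M] = [L T^-1].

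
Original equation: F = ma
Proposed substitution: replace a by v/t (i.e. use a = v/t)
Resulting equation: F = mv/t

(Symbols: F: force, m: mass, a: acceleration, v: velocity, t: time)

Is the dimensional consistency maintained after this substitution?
Yes

[a] = [L T^-2] and [v/t] = [L T^-2]. These match, so the substitution replaces a quantity by one of the same dimensions and the result F = mv/t has LHS [L M T^-2] vs RHS [L M T^-2] — still consistent.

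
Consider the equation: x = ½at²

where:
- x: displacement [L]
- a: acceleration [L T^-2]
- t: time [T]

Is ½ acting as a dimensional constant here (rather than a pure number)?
No

x has dimensions [L] and at² already has dimensions [L], so the equation balances without ½ contributing any dimensions. ½ is a pure (dimensionless) number; changing or removing it would not affect dimensional consistency.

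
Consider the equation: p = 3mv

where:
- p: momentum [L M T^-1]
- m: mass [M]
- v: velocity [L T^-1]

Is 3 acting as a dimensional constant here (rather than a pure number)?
No

p has dimensions [L M T^-1] and mv already has dimensions [L M T^-1], so the equation balances without 3 contributing any dimensions. 3 is a pure (dimensionless) number; changing or removing it would not affect dimensional consistency.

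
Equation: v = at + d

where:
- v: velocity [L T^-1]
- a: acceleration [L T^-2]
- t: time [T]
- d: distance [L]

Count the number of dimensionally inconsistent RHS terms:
1

LHS v: [L T^-1]
- at: [L T^-1] ✓
- d: [L] ✗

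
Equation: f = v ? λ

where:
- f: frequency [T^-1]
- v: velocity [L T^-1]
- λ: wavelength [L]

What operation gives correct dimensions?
division (÷): f = v ÷ λ

f [T^-1]; v [L T^-1]; λ [L].
v × λ → [L^2 T^-1] ✗
v ÷ λ → [T^-1] ✓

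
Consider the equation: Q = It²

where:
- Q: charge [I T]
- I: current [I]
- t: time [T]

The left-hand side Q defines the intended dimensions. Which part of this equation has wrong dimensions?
The right-hand side term It²

Q has dimensions [I T], but It² has dimensions [I T^2], so the term It² is dimensionally wrong for Q.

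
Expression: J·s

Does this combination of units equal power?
No

The expression J·s has dimensions [L^2 M T^-1], but power has dimensions [L^2 M T^-3].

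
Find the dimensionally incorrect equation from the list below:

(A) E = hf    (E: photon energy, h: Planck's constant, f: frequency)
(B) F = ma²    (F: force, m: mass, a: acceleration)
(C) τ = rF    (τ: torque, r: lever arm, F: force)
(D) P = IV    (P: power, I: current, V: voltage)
(B) F = ma²

The equation (B) F = ma² is dimensionally incorrect.

LHS (F): [L M T^-2]
RHS (ma²): [L^2 M T^-4] ✗

The dimensions do not match. The other three equations balance.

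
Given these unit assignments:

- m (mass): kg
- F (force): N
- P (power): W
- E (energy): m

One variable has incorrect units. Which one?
E

The variable E (energy) should have units J, not m.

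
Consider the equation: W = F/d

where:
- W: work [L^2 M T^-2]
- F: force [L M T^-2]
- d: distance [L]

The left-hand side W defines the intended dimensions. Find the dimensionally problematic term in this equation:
The right-hand side term F/d

W has dimensions [L^2 M T^-2], but F/d has dimensions [M T^-2], so the term F/d is dimensionally wrong for W.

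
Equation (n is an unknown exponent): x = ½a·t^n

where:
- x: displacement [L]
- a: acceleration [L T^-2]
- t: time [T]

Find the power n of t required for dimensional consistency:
n = 2

x has dimensions [L]; t has dimensions [T].
The rest of the RHS has dimensions [L T^-2], so t^n must supply [T^2].
With n = 2: ½a·t^2 has dimensions [L], matching the LHS ✓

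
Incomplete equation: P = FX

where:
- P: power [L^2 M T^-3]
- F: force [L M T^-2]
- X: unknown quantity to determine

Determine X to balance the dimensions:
X = v (velocity), dimensions [L T^-1]

P has dimensions [L^2 M T^-3]; the rest of the RHS (F) has dimensions [L M T^-2].
So X must have dimensions [L T^-1] — X = v (velocity).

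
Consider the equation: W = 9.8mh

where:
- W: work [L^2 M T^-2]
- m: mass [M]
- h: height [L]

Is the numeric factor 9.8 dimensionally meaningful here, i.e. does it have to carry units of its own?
Yes

W has dimensions [L^2 M T^-2], while mh alone has dimensions [L M]. For the equation to balance, the factor 9.8 must carry dimensions [L T^-2] — it is a dimensional constant (a numerical value of a physical quantity with its units suppressed), not a pure number.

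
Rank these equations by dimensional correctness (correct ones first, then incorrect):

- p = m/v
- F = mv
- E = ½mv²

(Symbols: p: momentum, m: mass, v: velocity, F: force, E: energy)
Dimensionally correct: E = ½mv²
Dimensionally incorrect: p = m/v, F = mv
Ordered (correct first, then incorrect): E = ½mv², p = m/v, F = mv

- p = m/v: LHS [L M T^-1], RHS [L^-1 M T] → incorrect ✗
- F = mv: LHS [L M T^-2], RHS [L M T^-1] → incorrect ✗
- E = ½mv²: LHS [L^2 M T^-2], RHS [L^2 M T^-2] → correct ✓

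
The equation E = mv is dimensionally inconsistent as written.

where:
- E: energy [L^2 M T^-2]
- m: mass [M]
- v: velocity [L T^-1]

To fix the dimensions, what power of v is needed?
The exponent of v should be 2: E = mv^2

The LHS E has dimensions [L^2 M T^-2]; v has dimensions [L T^-1].
As written, the RHS mv (exponent 1 on v) has dimensions [L M T^-1], which does not match.
With exponent 2, the RHS mv^2 has dimensions [L^2 M T^-2], matching the LHS.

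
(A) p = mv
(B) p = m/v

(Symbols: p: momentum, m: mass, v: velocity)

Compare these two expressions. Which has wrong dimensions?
(B)

(A) p = mv: LHS [L M T^-1], RHS [L M T^-1] ✓
(B) p = m/v: LHS [L M T^-1], RHS [L^-1 M T] ✗

Expression (B) p = m/v is dimensionally incorrect.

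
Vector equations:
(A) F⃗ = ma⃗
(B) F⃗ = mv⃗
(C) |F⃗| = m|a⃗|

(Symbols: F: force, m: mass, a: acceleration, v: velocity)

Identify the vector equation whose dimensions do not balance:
(B) F⃗ = mv⃗

(A) F⃗ = ma⃗: LHS [L M T^-2], RHS [L M T^-2] ✓ — Force and acceleration are vectors, mass is a scalar
(B) F⃗ = mv⃗: LHS [L M T^-2], RHS [L M T^-1] ✗ — mass times velocity is momentum, not force; should be ma⃗
(C) |F⃗| = m|a⃗|: LHS [L M T^-2], RHS [L M T^-2] ✓ — magnitudes of vectors are scalars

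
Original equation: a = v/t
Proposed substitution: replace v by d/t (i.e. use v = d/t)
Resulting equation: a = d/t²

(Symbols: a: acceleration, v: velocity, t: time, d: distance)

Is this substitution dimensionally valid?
Yes

[v] = [L T^-1] and [d/t] = [L T^-1]. These match, so the substitution replaces a quantity by one of the same dimensions and the result a = d/t² has LHS [L T^-2] vs RHS [L T^-2] — still consistent.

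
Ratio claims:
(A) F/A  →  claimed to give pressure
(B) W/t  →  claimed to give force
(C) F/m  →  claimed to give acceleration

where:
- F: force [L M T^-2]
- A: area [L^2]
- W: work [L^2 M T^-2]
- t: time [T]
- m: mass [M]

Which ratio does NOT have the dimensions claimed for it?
(B) W/t does not give force

(A) F/A: [L^-1 M T^-2] = pressure [L^-1 M T^-2] ✓
(B) W/t: [L^2 M T^-3] ≠ force [L M T^-2] ✗
(C) F/m: [L T^-2] = acceleration [L T^-2] ✓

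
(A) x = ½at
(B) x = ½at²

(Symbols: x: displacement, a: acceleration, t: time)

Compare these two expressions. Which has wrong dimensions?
(A)

(A) x = ½at: LHS [L], RHS [L T^-1] ✗
(B) x = ½at²: LHS [L], RHS [L] ✓

Expression (A) x = ½at is dimensionally incorrect.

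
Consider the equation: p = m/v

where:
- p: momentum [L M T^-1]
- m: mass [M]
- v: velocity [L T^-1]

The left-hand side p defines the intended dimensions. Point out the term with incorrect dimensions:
The right-hand side term m/v

p has dimensions [L M T^-1], but m/v has dimensions [L^-1 M T], so the term m/v is dimensionally wrong for p.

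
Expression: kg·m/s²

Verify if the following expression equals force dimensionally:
Yes

The expression kg·m/s² has dimensions [L M T^-2], which is exactly force [L M T^-2].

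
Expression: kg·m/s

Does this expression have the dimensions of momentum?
Yes

The expression kg·m/s has dimensions [L M T^-1], which is exactly momentum [L M T^-1].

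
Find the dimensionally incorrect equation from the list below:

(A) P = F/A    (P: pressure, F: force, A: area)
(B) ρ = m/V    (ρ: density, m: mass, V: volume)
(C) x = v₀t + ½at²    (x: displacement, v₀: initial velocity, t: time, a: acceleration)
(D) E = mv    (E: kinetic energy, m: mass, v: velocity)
(D) E = mv

The equation (D) E = mv is dimensionally incorrect.

LHS (E): [L^2 M T^-2]
RHS (mv): [L M T^-1] ✗

The dimensions do not match. The other three equations balance.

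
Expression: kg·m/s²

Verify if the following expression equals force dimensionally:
Yes

The expression kg·m/s² has dimensions [L M T^-2], which is exactly force [L M T^-2].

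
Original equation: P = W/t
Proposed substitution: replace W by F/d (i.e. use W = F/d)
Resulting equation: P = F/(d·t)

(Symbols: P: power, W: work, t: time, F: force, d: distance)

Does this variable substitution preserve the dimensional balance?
No

[W] = [L^2 M T^-2] and [F/d] = [M T^-2]. These differ, so the substitution replaces a quantity by one of different dimensions and the result P = F/(d·t) has LHS [L^2 M T^-3] vs RHS [M T^-3] — inconsistent.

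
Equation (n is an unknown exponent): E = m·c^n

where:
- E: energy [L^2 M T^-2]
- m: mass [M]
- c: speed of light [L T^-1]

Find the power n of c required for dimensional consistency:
n = 2

E has dimensions [L^2 M T^-2]; c has dimensions [L T^-1].
The rest of the RHS has dimensions [M], so c^n must supply [L^2 T^-2].
With n = 2: m·c^2 has dimensions [L^2 M T^-2], matching the LHS ✓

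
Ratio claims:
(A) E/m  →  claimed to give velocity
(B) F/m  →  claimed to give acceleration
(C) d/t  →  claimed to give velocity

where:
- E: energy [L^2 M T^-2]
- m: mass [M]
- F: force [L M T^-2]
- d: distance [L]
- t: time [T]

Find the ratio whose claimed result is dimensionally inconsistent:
(A) E/m does not give velocity

(A) E/m: [L^2 T^-2] ≠ velocity [L T^-1] ✗
(B) F/m: [L T^-2] = acceleration [L T^-2] ✓
(C) d/t: [L T^-1] = velocity [L T^-1] ✓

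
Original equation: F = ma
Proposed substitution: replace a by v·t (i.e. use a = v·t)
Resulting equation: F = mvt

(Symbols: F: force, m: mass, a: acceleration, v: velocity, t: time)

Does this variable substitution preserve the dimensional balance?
No

[a] = [L T^-2] and [v·t] = [L]. These differ, so the substitution replaces a quantity by one of different dimensions and the result F = mvt has LHS [L M T^-2] vs RHS [L M] — inconsistent.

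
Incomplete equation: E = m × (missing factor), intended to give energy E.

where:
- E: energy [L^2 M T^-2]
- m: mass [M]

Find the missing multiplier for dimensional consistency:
v² (velocity squared), dimensions [L^2 T^-2]

E has dimensions [L^2 M T^-2] and m has dimensions [M].
The missing factor must have dimensions [L^2 M T^-2] / [M] = [L^2 T^-2], i.e. velocity squared (v²).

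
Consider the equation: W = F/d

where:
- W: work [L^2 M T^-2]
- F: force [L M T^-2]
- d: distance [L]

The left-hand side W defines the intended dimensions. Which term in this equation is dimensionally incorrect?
The right-hand side term F/d

W has dimensions [L^2 M T^-2], but F/d has dimensions [M T^-2], so the term F/d is dimensionally wrong for W.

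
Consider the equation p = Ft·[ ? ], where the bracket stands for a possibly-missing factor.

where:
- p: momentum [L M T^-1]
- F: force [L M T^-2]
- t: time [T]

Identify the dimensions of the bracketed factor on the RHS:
Nothing is missing — the bracketed factor must be dimensionless.

p has dimensions [L M T^-1] and Ft already has dimensions [L M T^-1], so p = Ft is dimensionally complete.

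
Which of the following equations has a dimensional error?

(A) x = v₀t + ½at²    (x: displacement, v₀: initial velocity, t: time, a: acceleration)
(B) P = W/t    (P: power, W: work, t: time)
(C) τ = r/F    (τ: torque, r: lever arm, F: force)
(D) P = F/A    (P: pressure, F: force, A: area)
(C) τ = r/F

The equation (C) τ = r/F is dimensionally incorrect.

LHS (τ): [L^2 M T^-2]
RHS (r/F): [M^-1 T^2] ✗

The dimensions do not match. The other three equations balance.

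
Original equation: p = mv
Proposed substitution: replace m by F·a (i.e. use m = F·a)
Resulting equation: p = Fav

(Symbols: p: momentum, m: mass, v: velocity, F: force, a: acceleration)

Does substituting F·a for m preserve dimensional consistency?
No

[m] = [M] and [F·a] = [L^2 M T^-4]. These differ, so the substitution replaces a quantity by one of different dimensions and the result p = Fav has LHS [L M T^-1] vs RHS [L^3 M T^-5] — inconsistent.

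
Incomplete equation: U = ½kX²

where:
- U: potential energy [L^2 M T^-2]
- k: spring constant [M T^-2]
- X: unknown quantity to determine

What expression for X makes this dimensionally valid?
X = x (displacement), dimensions [L]

U has dimensions [L^2 M T^-2]; the rest of the RHS (½k) has dimensions [M T^-2].
So X² must have dimensions [L^2], i.e. X has dimensions [L] — X = x (displacement).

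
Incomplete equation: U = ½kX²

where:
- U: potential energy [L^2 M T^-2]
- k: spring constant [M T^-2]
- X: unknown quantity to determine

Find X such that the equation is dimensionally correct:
X = x (displacement), dimensions [L]

U has dimensions [L^2 M T^-2]; the rest of the RHS (½k) has dimensions [M T^-2].
So X² must have dimensions [L^2], i.e. X has dimensions [L] — X = x (displacement).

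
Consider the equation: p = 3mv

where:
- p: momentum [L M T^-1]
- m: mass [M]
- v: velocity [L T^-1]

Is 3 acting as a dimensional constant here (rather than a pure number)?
No

p has dimensions [L M T^-1] and mv already has dimensions [L M T^-1], so the equation balances without 3 contributing any dimensions. 3 is a pure (dimensionless) number; changing or removing it would not affect dimensional consistency.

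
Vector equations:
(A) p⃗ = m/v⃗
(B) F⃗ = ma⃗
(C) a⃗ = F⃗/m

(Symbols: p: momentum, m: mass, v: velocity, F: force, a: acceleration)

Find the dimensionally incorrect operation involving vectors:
(A) p⃗ = m/v⃗

(A) p⃗ = m/v⃗: LHS [L M T^-1], RHS [L^-1 M T] ✗ — momentum is mass times velocity; should be mv⃗ (and division by a vector is undefined)
(B) F⃗ = ma⃗: LHS [L M T^-2], RHS [L M T^-2] ✓ — Force and acceleration are vectors, mass is a scalar
(C) a⃗ = F⃗/m: LHS [L T^-2], RHS [L T^-2] ✓ — force (vector) divided by mass (scalar)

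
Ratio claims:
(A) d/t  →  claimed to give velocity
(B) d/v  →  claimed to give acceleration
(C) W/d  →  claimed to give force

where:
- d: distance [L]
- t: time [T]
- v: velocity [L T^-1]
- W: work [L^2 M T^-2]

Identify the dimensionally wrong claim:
(B) d/v does not give acceleration

(A) d/t: [L T^-1] = velocity [L T^-1] ✓
(B) d/v: [T] ≠ acceleration [L T^-2] ✗
(C) W/d: [L M T^-2] = force [L M T^-2] ✓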